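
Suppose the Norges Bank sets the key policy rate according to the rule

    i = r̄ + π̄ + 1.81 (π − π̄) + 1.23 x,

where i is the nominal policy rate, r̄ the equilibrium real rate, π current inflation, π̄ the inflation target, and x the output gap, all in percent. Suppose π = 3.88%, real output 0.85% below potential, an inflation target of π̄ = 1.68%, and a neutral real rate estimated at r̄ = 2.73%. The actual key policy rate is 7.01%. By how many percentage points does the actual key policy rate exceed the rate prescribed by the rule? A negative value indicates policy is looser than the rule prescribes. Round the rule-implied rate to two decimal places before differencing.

Output 0.85% below potential → x = -0.85.
i = 2.73 + 1.68 + 1.81 × (3.88 − 1.68) + 1.23 × (-0.85)
   = 2.73 + 1.68 + 3.982 − 1.0455 = 7.35
Deviation = 7.01 − 7.35 = -0.34 pp.

-0.34 pp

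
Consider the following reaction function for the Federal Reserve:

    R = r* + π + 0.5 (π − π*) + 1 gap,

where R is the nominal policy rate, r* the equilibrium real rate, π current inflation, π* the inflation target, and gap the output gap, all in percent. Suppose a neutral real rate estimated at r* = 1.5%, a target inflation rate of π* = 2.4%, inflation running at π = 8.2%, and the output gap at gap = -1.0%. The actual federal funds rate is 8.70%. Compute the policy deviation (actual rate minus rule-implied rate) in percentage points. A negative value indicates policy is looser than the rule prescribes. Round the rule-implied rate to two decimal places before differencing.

R = 1.5 + 8.2 + 0.5 × (8.2 − 2.4) + 1 × (-1.0)
   = 1.5 + 8.2 + 2.9 − 1 = 11.60
Deviation = 8.70 − 11.60 = -2.90 pp.

-2.90 pp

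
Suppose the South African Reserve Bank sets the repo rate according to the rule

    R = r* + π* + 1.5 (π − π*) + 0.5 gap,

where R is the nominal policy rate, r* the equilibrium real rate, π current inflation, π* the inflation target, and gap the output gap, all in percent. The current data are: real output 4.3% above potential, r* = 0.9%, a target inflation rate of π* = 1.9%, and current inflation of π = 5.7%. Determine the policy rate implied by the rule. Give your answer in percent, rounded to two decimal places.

Output 4.3% above potential → gap = 4.3.
R = 0.9 + 1.9 + 1.5 × (5.7 − 1.9) + 0.5 × 4.3
   = 0.9 + 1.9 + 5.7 + 2.15 = 10.65

10.65%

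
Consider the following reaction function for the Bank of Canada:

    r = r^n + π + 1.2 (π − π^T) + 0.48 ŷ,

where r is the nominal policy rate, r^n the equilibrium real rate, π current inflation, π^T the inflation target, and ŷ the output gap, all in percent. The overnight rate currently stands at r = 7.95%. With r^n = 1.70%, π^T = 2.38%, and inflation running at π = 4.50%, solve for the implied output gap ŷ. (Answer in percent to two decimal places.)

0.48 ŷ = 7.95 − 1.70 − 4.50 − 1.2 × (4.50 − 2.38) = -0.794
ŷ = -0.794 / 0.48 = -1.65

-1.65%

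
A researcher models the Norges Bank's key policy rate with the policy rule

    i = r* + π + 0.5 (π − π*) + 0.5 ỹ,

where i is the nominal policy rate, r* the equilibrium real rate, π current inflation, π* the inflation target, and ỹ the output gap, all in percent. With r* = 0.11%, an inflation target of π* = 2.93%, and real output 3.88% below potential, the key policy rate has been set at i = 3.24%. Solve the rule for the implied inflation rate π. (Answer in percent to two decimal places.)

Output 3.88% below potential → ỹ = -3.88.
Collecting π: i = r* + (1 + 0.5) π − 0.5 π* + 0.5 ỹ
1.5 π = 3.24 − 0.11 + 0.5 × 2.93 − 0.5 × (-3.88) = 6.535
π = 6.535 / 1.5 = 4.36

4.36%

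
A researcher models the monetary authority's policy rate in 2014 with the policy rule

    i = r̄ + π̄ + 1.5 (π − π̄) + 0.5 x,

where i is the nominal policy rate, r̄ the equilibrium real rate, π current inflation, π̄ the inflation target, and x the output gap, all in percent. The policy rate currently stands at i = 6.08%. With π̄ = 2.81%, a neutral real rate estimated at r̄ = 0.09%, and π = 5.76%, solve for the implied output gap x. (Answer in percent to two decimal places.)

0.5 x = 6.08 − 0.09 − 2.81 − 1.5 × (5.76 − 2.81) = -1.245
x = -1.245 / 0.5 = -2.49

-2.49%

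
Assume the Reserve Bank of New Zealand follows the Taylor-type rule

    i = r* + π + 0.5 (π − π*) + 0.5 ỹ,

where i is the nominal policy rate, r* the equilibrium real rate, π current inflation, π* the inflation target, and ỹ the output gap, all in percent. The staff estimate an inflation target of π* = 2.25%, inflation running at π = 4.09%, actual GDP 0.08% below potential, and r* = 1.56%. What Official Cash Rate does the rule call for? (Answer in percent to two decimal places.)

6.53%

Output 0.08% below potential → ỹ = -0.08.
i = 1.56 + 4.09 + 0.5 × (4.09 − 2.25) + 0.5 × (-0.08)
   = 1.56 + 4.09 + 0.92 − 0.04 = 6.53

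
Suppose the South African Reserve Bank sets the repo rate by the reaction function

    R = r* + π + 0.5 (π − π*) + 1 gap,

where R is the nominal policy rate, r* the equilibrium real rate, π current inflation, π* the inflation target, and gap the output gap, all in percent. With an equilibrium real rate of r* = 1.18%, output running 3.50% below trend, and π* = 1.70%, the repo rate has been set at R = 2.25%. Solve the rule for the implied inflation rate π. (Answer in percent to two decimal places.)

3.61%

Output 3.50% below potential → gap = -3.50.
Collecting π: R = r* + (1 + 0.5) π − 0.5 π* + 1 gap
1.5 π = 2.25 − 1.18 + 0.5 × 1.70 − 1 × (-3.50) = 5.42
π = 5.42 / 1.5 = 3.61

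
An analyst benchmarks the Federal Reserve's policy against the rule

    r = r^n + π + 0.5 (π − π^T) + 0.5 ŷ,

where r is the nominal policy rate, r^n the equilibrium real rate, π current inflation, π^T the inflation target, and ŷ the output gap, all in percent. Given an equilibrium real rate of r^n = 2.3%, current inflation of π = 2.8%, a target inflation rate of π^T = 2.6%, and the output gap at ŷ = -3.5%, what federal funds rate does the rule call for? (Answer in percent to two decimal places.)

r = 2.3 + 2.8 + 0.5 × (2.8 − 2.6) + 0.5 × (-3.5)
   = 2.3 + 2.8 + 0.1 − 1.75 = 3.45

3.45%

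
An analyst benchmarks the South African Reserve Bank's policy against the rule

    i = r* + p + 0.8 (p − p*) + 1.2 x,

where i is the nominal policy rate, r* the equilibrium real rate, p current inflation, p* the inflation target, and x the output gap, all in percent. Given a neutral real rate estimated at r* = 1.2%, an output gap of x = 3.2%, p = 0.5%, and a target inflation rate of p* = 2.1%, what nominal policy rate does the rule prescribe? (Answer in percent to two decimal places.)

i = 1.2 + 0.5 + 0.8 × (0.5 − 2.1) + 1.2 × 3.2
   = 1.2 + 0.5 − 1.28 + 3.84 = 4.26

4.26%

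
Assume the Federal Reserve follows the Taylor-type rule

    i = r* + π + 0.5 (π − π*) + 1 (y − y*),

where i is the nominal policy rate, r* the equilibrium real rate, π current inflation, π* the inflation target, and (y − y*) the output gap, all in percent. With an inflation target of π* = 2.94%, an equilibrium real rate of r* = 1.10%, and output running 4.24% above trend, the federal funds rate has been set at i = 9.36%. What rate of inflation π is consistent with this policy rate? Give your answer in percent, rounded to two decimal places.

3.66%

Output 4.24% above potential → (y − y*) = 4.24.
Collecting π: i = r* + (1 + 0.5) π − 0.5 π* + 1 (y − y*)
1.5 π = 9.36 − 1.10 + 0.5 × 2.94 − 1 × 4.24 = 5.49
π = 5.49 / 1.5 = 3.66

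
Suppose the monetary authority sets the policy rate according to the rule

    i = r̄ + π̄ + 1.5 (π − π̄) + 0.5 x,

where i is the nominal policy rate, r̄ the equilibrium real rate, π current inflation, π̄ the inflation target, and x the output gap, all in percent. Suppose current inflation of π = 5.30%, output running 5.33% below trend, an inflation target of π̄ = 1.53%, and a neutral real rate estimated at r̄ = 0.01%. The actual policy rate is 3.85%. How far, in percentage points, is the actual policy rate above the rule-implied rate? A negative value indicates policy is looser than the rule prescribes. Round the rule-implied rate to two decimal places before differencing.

Output 5.33% below potential → x = -5.33.
i = 0.01 + 1.53 + 1.5 × (5.30 − 1.53) + 0.5 × (-5.33)
   = 0.01 + 1.53 + 5.655 − 2.665 = 4.53
Deviation = 3.85 − 4.53 = -0.68 pp.

-0.68 pp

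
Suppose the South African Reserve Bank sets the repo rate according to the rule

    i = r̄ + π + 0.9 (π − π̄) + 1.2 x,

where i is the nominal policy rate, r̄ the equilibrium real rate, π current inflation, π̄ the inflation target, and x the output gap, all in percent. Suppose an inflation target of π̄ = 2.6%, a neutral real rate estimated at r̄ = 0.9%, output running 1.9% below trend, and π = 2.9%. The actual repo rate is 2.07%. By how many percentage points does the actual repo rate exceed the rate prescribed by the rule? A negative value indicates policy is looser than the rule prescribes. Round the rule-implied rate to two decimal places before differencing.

Output 1.9% below potential → x = -1.9.
i = 0.9 + 2.9 + 0.9 × (2.9 − 2.6) + 1.2 × (-1.9)
   = 0.9 + 2.9 + 0.27 − 2.28 = 1.79
Deviation = 2.07 − 1.79 = 0.28 pp.

0.28 pp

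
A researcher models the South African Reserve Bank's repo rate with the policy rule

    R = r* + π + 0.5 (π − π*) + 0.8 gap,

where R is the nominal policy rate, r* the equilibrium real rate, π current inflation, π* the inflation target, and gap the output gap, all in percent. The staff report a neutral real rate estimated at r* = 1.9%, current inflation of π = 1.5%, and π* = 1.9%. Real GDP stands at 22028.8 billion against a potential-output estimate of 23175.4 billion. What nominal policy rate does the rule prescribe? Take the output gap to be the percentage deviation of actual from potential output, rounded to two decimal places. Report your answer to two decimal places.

-0.76%

Output gap = 100 × (22028.8 − 23175.4) / 23175.4 = -4.95%.
R = 1.90 + 1.50 + 0.5 × (1.50 − 1.90) + 0.8 × (-4.95)
   = 1.90 + 1.5 − 0.2 − 3.96 = -0.76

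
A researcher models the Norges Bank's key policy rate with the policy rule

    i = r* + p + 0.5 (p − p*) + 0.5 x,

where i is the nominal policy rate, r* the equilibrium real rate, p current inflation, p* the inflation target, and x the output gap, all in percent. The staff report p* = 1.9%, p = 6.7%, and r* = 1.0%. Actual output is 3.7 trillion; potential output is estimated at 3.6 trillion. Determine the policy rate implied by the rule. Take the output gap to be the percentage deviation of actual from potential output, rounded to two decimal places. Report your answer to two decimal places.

Output gap = 100 × (3.7 − 3.6) / 3.6 = 2.78%.
i = 1.00 + 6.70 + 0.5 × (6.70 − 1.90) + 0.5 × 2.78
   = 1.00 + 6.7 + 2.4 + 1.39 = 11.49

11.49%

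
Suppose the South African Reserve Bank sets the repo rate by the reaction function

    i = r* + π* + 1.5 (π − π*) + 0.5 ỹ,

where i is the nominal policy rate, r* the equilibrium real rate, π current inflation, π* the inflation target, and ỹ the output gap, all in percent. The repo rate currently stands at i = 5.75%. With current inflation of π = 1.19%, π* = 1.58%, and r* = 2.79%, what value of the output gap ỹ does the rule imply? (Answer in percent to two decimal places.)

0.5 ỹ = 5.75 − 2.79 − 1.58 − 1.5 × (1.19 − 1.58) = 1.965
ỹ = 1.965 / 0.5 = 3.93

3.93%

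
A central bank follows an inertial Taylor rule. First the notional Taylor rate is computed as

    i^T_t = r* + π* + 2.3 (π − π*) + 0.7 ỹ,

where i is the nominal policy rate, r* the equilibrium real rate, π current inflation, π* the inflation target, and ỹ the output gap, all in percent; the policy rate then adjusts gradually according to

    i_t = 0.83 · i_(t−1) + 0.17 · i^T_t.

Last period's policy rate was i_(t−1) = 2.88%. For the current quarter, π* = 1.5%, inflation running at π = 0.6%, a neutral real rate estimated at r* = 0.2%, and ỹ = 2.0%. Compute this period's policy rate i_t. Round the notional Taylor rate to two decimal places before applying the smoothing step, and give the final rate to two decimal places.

2.57%

i^T_t = 0.2 + 1.5 + 2.3 × (0.6 − 1.5) + 0.7 × 2.0
   = 0.2 + 1.5 − 2.07 + 1.4 = 1.03
i_t = 0.83 × 2.88 + 0.17 × 1.03 = 2.3904 + 0.1751 = 2.57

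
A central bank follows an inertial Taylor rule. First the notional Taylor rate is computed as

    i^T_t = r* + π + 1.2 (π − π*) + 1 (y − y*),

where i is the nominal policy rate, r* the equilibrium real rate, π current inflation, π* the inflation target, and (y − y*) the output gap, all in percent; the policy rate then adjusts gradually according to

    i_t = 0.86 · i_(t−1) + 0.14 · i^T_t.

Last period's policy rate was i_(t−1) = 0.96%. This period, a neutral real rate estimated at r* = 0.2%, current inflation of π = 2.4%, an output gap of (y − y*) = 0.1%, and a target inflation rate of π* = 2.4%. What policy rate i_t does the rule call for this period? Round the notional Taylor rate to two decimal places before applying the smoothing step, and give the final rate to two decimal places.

i^T_t = 0.2 + 2.4 + 1.2 × (2.4 − 2.4) + 1 × 0.1
   = 0.2 + 2.4 + 0 + 0.1 = 2.70
i_t = 0.86 × 0.96 + 0.14 × 2.70 = 0.8256 + 0.378 = 1.20

1.20%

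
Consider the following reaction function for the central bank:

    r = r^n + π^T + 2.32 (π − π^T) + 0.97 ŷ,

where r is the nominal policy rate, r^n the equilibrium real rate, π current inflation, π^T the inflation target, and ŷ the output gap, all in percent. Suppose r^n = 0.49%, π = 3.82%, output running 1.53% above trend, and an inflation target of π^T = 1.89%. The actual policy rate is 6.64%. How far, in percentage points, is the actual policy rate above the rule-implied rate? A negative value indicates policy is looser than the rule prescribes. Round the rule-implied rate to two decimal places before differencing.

Output 1.53% above potential → ŷ = 1.53.
r = 0.49 + 1.89 + 2.32 × (3.82 − 1.89) + 0.97 × 1.53
   = 0.49 + 1.89 + 4.4776 + 1.4841 = 8.34
Deviation = 6.64 − 8.34 = -1.70 pp.

-1.70 pp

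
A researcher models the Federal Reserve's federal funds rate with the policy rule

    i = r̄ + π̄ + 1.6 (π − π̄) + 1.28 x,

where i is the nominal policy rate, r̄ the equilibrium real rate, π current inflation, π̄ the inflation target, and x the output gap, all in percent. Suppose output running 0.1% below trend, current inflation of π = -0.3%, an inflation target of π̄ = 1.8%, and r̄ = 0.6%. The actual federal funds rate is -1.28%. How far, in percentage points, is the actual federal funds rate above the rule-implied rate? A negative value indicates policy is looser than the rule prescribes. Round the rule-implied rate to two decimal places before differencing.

-0.19 pp

Output 0.1% below potential → x = -0.1.
i = 0.6 + 1.8 + 1.6 × (-0.3 − 1.8) + 1.28 × (-0.1)
   = 0.6 + 1.8 − 3.36 − 0.128 = -1.09
Deviation = -1.28 − (-1.09) = -0.19 pp.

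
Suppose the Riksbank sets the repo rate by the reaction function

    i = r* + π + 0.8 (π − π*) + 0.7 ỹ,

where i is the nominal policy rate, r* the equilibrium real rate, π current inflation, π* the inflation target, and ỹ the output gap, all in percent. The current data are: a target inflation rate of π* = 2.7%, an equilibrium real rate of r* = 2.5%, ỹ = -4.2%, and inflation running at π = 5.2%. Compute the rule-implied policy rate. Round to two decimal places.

i = 2.5 + 5.2 + 0.8 × (5.2 − 2.7) + 0.7 × (-4.2)
   = 2.5 + 5.2 + 2 − 2.94 = 6.76

6.76%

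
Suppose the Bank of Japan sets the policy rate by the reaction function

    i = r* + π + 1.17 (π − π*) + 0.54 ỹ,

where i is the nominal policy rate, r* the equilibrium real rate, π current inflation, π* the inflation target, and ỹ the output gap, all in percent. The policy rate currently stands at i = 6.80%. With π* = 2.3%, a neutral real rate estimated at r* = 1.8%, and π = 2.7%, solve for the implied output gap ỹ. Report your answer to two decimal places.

0.54 ỹ = 6.80 − 1.8 − 2.7 − 1.17 × (2.7 − 2.3) = 1.832
ỹ = 1.832 / 0.54 = 3.39

3.39%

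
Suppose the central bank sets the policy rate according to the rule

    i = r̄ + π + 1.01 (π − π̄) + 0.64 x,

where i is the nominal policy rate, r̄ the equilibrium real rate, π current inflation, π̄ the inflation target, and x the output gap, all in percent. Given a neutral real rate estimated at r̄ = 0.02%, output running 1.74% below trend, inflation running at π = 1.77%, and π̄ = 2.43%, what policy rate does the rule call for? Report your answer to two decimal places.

0.01%

Output 1.74% below potential → x = -1.74.
i = 0.02 + 1.77 + 1.01 × (1.77 − 2.43) + 0.64 × (-1.74)
   = 0.02 + 1.77 − 0.6666 − 1.1136 = 0.01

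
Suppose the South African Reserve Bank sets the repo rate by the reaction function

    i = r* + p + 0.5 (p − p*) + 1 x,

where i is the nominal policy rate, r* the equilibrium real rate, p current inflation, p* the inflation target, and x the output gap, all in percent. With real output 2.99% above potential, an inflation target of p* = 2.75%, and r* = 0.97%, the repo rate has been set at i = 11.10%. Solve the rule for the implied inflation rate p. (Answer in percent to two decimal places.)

5.68%

Output 2.99% above potential → x = 2.99.
Collecting p: i = r* + (1 + 0.5) p − 0.5 p* + 1 x
1.5 p = 11.10 − 0.97 + 0.5 × 2.75 − 1 × 2.99 = 8.515
p = 8.515 / 1.5 = 5.68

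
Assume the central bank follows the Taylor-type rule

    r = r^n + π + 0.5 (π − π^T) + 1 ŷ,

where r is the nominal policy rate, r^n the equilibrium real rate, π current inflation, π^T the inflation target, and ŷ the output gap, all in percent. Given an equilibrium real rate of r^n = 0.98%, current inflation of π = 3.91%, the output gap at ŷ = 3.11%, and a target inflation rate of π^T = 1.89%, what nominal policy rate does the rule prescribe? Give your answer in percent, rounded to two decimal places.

r = 0.98 + 3.91 + 0.5 × (3.91 − 1.89) + 1 × 3.11
   = 0.98 + 3.91 + 1.01 + 3.11 = 9.01

9.01%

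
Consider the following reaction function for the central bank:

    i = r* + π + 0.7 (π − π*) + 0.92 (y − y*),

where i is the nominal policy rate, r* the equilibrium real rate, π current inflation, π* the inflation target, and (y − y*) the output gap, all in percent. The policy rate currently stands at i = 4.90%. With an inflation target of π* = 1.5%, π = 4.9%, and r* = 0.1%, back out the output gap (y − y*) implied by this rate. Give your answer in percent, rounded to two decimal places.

0.92 (y − y*) = 4.90 − 0.1 − 4.9 − 0.7 × (4.9 − 1.5) = -2.48
(y − y*) = -2.48 / 0.92 = -2.70

-2.70%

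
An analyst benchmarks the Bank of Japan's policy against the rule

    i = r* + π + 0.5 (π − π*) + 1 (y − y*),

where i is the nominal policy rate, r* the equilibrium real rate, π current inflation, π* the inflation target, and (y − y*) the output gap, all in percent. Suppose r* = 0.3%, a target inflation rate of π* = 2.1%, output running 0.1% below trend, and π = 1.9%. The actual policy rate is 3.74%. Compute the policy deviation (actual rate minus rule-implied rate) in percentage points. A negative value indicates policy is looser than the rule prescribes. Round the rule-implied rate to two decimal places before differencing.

1.74 pp

Output 0.1% below potential → (y − y*) = -0.1.
i = 0.3 + 1.9 + 0.5 × (1.9 − 2.1) + 1 × (-0.1)
   = 0.3 + 1.9 − 0.1 − 0.1 = 2.00
Deviation = 3.74 − 2.00 = 1.74 pp.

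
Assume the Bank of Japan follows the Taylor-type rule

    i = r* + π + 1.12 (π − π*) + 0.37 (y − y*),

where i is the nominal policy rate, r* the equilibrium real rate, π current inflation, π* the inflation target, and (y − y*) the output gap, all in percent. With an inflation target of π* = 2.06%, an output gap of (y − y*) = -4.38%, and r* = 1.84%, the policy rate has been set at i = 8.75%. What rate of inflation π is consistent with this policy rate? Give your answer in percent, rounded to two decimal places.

5.11%

Collecting π: i = r* + (1 + 1.12) π − 1.12 π* + 0.37 (y − y*)
2.12 π = 8.75 − 1.84 + 1.12 × 2.06 − 0.37 × (-4.38) = 10.8378
π = 10.8378 / 2.12 = 5.11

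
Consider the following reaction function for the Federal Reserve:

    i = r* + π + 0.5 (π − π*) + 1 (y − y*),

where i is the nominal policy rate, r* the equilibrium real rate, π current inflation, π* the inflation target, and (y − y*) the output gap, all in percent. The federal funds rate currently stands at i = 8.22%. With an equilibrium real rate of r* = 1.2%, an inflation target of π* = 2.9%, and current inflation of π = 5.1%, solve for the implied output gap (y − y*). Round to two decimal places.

0.82%

1 (y − y*) = 8.22 − 1.2 − 5.1 − 0.5 × (5.1 − 2.9) = 0.82
(y − y*) = 0.82 / 1 = 0.82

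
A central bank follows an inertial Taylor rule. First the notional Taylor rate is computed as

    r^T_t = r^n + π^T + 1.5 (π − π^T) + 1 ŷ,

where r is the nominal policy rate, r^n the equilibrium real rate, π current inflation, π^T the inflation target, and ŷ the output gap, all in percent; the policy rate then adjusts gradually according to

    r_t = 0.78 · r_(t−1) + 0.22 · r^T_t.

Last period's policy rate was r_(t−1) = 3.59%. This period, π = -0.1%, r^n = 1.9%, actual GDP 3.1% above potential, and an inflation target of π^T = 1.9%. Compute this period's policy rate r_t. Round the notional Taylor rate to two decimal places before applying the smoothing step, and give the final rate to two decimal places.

Output 3.1% above potential → ŷ = 3.1.
r^T_t = 1.9 + 1.9 + 1.5 × (-0.1 − 1.9) + 1 × 3.1
   = 1.9 + 1.9 − 3 + 3.1 = 3.90
r_t = 0.78 × 3.59 + 0.22 × 3.90 = 2.8002 + 0.858 = 3.66

3.66%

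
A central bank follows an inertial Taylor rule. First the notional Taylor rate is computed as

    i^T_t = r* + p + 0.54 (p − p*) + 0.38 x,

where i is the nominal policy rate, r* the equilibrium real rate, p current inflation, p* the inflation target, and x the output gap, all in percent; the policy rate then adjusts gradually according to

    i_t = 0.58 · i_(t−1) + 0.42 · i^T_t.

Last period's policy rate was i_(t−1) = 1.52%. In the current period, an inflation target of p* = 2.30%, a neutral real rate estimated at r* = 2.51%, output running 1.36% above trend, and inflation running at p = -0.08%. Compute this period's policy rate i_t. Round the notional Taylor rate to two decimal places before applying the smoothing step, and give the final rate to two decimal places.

Output 1.36% above potential → x = 1.36.
i^T_t = 2.51 + (-0.08) + 0.54 × (-0.08 − 2.30) + 0.38 × 1.36
   = 2.51 − 0.08 − 1.2852 + 0.5168 = 1.66
i_t = 0.58 × 1.52 + 0.42 × 1.66 = 0.8816 + 0.6972 = 1.58

1.58%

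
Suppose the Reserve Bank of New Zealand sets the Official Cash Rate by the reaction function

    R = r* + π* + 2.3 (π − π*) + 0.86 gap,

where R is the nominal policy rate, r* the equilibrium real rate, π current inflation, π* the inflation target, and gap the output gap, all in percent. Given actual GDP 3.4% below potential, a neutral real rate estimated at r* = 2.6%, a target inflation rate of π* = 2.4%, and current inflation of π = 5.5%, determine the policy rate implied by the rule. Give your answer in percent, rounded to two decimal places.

9.21%

Output 3.4% below potential → gap = -3.4.
R = 2.6 + 2.4 + 2.3 × (5.5 − 2.4) + 0.86 × (-3.4)
   = 2.6 + 2.4 + 7.13 − 2.924 = 9.21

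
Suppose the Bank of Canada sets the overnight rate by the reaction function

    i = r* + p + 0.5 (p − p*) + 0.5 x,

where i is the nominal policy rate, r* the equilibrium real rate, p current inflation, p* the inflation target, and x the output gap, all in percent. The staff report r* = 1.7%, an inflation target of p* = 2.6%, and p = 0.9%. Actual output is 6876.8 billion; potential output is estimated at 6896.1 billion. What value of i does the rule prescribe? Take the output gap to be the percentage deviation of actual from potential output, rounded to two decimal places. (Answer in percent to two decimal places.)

1.61%

Output gap = 100 × (6876.8 − 6896.1) / 6896.1 = -0.28%.
i = 1.70 + 0.90 + 0.5 × (0.90 − 2.60) + 0.5 × (-0.28)
   = 1.70 + 0.9 − 0.85 − 0.14 = 1.61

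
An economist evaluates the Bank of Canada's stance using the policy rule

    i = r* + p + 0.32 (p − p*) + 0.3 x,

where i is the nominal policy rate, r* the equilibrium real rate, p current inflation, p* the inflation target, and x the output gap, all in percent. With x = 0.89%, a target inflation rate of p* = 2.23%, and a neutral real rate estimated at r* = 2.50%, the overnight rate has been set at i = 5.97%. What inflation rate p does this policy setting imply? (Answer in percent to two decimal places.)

Collecting p: i = r* + (1 + 0.32) p − 0.32 p* + 0.3 x
1.32 p = 5.97 − 2.50 + 0.32 × 2.23 − 0.3 × 0.89 = 3.9166
p = 3.9166 / 1.32 = 2.97

2.97%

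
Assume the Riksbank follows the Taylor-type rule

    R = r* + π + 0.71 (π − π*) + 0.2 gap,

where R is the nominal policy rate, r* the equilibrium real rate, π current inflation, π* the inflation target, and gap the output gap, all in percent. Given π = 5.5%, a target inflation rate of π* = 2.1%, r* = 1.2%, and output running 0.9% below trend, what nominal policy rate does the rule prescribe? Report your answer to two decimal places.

Output 0.9% below potential → gap = -0.9.
R = 1.2 + 5.5 + 0.71 × (5.5 − 2.1) + 0.2 × (-0.9)
   = 1.2 + 5.5 + 2.414 − 0.18 = 8.93

8.93%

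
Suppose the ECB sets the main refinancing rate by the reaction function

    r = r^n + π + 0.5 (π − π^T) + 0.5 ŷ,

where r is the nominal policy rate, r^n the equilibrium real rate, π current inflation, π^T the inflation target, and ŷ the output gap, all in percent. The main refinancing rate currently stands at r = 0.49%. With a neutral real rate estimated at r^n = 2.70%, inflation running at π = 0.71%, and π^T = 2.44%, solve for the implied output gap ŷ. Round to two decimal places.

-4.11%

0.5 ŷ = 0.49 − 2.70 − 0.71 − 0.5 × (0.71 − 2.44) = -2.055
ŷ = -2.055 / 0.5 = -4.11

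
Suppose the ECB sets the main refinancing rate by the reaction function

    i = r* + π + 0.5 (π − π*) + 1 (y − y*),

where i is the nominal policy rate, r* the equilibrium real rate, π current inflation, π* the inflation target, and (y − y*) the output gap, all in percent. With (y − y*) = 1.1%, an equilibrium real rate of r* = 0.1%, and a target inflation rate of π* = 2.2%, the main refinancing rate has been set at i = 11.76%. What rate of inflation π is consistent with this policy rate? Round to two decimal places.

7.77%

Collecting π: i = r* + (1 + 0.5) π − 0.5 π* + 1 (y − y*)
1.5 π = 11.76 − 0.1 + 0.5 × 2.2 − 1 × 1.1 = 11.66
π = 11.66 / 1.5 = 7.77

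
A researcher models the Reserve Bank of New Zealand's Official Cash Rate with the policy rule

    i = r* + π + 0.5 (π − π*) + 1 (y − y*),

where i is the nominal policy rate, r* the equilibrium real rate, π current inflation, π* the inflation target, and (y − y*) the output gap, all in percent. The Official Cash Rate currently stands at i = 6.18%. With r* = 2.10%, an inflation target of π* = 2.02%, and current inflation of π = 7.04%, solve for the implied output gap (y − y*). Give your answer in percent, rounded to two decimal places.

1 (y − y*) = 6.18 − 2.10 − 7.04 − 0.5 × (7.04 − 2.02) = -5.47
(y − y*) = -5.47 / 1 = -5.47

-5.47%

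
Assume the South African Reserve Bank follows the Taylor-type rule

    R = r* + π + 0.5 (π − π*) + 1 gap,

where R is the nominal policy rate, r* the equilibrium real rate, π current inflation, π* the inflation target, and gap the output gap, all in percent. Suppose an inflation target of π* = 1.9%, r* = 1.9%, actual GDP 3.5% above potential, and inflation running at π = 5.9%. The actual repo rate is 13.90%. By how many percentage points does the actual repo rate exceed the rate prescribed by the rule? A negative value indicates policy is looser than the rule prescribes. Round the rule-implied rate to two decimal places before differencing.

Output 3.5% above potential → gap = 3.5.
R = 1.9 + 5.9 + 0.5 × (5.9 − 1.9) + 1 × 3.5
   = 1.9 + 5.9 + 2 + 3.5 = 13.30
Deviation = 13.90 − 13.30 = 0.60 pp.

0.60 pp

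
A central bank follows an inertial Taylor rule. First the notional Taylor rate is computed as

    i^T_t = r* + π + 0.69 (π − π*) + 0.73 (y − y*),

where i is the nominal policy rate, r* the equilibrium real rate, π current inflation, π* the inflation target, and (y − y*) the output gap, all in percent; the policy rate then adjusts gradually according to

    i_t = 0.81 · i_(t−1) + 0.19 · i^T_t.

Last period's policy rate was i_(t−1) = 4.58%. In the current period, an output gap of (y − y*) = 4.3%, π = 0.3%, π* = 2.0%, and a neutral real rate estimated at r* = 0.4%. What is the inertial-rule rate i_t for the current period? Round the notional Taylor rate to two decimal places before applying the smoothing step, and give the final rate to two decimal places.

4.22%

i^T_t = 0.4 + 0.3 + 0.69 × (0.3 − 2.0) + 0.73 × 4.3
   = 0.4 + 0.3 − 1.173 + 3.139 = 2.67
i_t = 0.81 × 4.58 + 0.19 × 2.67 = 3.7098 + 0.5073 = 4.22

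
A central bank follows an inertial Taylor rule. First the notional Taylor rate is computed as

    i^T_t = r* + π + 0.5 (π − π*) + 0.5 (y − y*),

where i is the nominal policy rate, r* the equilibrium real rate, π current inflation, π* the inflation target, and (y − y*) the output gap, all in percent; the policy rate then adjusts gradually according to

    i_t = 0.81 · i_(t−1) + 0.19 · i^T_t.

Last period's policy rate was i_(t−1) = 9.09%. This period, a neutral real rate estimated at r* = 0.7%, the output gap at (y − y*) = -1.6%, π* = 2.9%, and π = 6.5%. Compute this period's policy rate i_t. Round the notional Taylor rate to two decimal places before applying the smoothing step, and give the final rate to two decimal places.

i^T_t = 0.7 + 6.5 + 0.5 × (6.5 − 2.9) + 0.5 × (-1.6)
   = 0.7 + 6.5 + 1.8 − 0.8 = 8.20
i_t = 0.81 × 9.09 + 0.19 × 8.20 = 7.3629 + 1.558 = 8.92

8.92%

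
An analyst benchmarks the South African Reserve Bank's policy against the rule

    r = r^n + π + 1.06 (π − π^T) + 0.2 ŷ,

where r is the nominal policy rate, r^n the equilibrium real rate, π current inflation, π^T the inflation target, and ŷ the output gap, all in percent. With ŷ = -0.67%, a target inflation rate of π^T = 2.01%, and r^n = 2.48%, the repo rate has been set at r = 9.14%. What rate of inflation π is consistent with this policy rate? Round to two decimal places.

Collecting π: r = r^n + (1 + 1.06) π − 1.06 π^T + 0.2 ŷ
2.06 π = 9.14 − 2.48 + 1.06 × 2.01 − 0.2 × (-0.67) = 8.9246
π = 8.9246 / 2.06 = 4.33

4.33%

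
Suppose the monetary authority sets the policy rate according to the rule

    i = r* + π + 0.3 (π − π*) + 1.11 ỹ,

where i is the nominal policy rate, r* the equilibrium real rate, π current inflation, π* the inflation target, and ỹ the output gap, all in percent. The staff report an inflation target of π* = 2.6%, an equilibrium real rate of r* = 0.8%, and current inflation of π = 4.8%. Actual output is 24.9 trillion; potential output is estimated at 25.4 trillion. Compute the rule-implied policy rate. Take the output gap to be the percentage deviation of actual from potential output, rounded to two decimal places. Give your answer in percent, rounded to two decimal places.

Output gap = 100 × (24.9 − 25.4) / 25.4 = -1.97%.
i = 0.80 + 4.80 + 0.3 × (4.80 − 2.60) + 1.11 × (-1.97)
   = 0.80 + 4.8 + 0.66 − 2.1867 = 4.07

4.07%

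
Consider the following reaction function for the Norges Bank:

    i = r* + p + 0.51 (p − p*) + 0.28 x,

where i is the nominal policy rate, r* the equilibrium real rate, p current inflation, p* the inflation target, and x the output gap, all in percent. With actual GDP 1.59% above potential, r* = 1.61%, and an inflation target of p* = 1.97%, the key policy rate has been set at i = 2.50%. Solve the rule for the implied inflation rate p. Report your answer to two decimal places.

0.96%

Output 1.59% above potential → x = 1.59.
Collecting p: i = r* + (1 + 0.51) p − 0.51 p* + 0.28 x
1.51 p = 2.50 − 1.61 + 0.51 × 1.97 − 0.28 × 1.59 = 1.4495
p = 1.4495 / 1.51 = 0.96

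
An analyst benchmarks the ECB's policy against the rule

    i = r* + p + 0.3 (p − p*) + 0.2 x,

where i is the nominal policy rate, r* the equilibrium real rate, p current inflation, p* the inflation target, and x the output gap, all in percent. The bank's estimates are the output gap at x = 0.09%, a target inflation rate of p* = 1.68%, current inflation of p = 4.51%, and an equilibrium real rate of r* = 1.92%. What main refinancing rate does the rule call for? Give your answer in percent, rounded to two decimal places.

7.30%

i = 1.92 + 4.51 + 0.3 × (4.51 − 1.68) + 0.2 × 0.09
   = 1.92 + 4.51 + 0.849 + 0.018 = 7.30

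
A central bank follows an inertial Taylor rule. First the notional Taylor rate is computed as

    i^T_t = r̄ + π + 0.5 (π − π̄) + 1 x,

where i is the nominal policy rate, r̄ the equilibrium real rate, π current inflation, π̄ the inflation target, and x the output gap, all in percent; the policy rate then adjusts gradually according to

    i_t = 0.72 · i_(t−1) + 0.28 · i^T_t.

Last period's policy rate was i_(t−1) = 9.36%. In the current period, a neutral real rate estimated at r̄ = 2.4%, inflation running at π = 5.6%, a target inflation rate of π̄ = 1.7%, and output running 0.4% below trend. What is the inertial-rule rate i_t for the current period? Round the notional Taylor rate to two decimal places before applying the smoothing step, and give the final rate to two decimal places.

9.41%

Output 0.4% below potential → x = -0.4.
i^T_t = 2.4 + 5.6 + 0.5 × (5.6 − 1.7) + 1 × (-0.4)
   = 2.4 + 5.6 + 1.95 − 0.4 = 9.55
i_t = 0.72 × 9.36 + 0.28 × 9.55 = 6.7392 + 2.674 = 9.41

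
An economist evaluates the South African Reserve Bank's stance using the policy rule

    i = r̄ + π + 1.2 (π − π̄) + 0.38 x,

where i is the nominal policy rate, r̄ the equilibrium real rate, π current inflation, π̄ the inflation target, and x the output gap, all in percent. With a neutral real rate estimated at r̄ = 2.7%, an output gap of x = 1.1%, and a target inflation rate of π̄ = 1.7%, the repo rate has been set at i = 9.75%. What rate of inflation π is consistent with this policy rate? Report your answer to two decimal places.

3.94%

Collecting π: i = r̄ + (1 + 1.2) π − 1.2 π̄ + 0.38 x
2.2 π = 9.75 − 2.7 + 1.2 × 1.7 − 0.38 × 1.1 = 8.672
π = 8.672 / 2.2 = 3.94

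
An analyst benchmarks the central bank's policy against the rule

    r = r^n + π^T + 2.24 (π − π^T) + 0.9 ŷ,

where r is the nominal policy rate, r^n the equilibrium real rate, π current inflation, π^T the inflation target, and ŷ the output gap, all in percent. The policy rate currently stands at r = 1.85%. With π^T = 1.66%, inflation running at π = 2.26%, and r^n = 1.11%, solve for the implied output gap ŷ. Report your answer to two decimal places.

0.9 ŷ = 1.85 − 1.11 − 1.66 − 2.24 × (2.26 − 1.66) = -2.264
ŷ = -2.264 / 0.9 = -2.52

-2.52%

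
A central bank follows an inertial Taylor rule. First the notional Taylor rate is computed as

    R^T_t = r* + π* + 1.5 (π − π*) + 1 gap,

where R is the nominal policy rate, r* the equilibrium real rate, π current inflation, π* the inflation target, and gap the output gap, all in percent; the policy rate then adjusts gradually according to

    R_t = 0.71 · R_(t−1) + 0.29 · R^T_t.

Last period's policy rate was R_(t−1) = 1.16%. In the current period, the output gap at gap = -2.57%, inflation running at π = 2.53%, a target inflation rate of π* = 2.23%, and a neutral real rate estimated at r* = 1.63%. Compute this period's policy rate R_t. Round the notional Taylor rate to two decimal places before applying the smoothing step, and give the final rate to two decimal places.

R^T_t = 1.63 + 2.23 + 1.5 × (2.53 − 2.23) + 1 × (-2.57)
   = 1.63 + 2.23 + 0.45 − 2.57 = 1.74
R_t = 0.71 × 1.16 + 0.29 × 1.74 = 0.8236 + 0.5046 = 1.33

1.33%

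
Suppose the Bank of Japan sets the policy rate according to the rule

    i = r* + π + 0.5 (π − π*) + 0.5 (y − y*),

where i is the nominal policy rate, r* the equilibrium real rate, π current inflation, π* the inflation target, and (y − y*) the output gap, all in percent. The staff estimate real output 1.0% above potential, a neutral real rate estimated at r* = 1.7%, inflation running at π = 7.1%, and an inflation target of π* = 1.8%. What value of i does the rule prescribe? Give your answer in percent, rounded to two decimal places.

Output 1.0% above potential → (y − y*) = 1.0.
i = 1.7 + 7.1 + 0.5 × (7.1 − 1.8) + 0.5 × 1.0
   = 1.7 + 7.1 + 2.65 + 0.5 = 11.95

11.95%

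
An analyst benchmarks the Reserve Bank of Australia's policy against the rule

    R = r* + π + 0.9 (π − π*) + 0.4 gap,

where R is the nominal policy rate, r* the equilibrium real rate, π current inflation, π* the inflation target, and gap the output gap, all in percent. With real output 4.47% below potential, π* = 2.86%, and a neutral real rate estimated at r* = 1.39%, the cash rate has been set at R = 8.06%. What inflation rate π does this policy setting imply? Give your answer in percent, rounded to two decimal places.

5.81%

Output 4.47% below potential → gap = -4.47.
Collecting π: R = r* + (1 + 0.9) π − 0.9 π* + 0.4 gap
1.9 π = 8.06 − 1.39 + 0.9 × 2.86 − 0.4 × (-4.47) = 11.032
π = 11.032 / 1.9 = 5.81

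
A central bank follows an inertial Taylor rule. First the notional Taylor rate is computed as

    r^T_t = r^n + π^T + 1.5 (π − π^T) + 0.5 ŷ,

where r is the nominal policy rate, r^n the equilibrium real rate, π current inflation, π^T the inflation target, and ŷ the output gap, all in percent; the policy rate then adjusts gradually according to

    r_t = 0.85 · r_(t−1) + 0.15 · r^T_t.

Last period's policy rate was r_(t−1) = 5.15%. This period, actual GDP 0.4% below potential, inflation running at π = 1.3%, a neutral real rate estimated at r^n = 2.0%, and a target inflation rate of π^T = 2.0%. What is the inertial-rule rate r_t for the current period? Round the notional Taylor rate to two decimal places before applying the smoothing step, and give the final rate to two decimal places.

Output 0.4% below potential → ŷ = -0.4.
r^T_t = 2.0 + 2.0 + 1.5 × (1.3 − 2.0) + 0.5 × (-0.4)
   = 2.0 + 2 − 1.05 − 0.2 = 2.75
r_t = 0.85 × 5.15 + 0.15 × 2.75 = 4.3775 + 0.4125 = 4.79

4.79%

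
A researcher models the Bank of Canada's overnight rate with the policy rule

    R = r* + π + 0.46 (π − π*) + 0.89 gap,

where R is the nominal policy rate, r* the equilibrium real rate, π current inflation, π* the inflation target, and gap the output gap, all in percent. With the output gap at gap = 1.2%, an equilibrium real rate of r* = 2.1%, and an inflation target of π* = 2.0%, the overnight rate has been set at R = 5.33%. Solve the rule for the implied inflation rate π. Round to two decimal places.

Collecting π: R = r* + (1 + 0.46) π − 0.46 π* + 0.89 gap
1.46 π = 5.33 − 2.1 + 0.46 × 2.0 − 0.89 × 1.2 = 3.082
π = 3.082 / 1.46 = 2.11

2.11%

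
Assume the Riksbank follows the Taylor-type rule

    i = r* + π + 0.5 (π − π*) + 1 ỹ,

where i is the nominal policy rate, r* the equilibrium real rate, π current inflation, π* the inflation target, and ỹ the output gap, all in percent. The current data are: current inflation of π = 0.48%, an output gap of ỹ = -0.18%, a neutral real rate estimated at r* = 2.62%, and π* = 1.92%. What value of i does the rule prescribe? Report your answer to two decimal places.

i = 2.62 + 0.48 + 0.5 × (0.48 − 1.92) + 1 × (-0.18)
   = 2.62 + 0.48 − 0.72 − 0.18 = 2.20

2.20%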